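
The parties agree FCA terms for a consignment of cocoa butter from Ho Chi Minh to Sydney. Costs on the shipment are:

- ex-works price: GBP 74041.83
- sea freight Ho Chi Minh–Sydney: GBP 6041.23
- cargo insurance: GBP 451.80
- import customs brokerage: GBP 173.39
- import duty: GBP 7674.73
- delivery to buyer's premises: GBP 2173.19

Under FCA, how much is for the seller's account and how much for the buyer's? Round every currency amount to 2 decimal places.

Seller: GBP 74041.83; buyer: GBP 16514.34

FCA: the seller delivers export-cleared goods to the carrier; the buyer bears costs from that point.
Seller's account: goods 74041.83 = 74041.83
Buyer's account: freight 6041.23 + insurance 451.80 + brokerage 173.39 + duty 7674.73 + delivery 2173.19 = 16514.34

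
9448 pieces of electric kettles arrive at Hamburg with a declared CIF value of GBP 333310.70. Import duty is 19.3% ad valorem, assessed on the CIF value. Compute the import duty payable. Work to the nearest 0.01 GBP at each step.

Import duty: GBP 64328.97

Import duty = 333310.70 × 19.3% = 64328.97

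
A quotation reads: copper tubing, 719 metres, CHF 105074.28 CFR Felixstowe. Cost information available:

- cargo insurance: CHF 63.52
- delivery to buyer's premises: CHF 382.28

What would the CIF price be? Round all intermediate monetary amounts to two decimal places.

Not relevant to the conversion: delivery — on the buyer under both terms; not part of either seller's price.
From CFR to CIF, the seller additionally bears: insurance.
CIF price = 105074.28 + 63.52 = 105137.80

CIF price: CHF 105137.80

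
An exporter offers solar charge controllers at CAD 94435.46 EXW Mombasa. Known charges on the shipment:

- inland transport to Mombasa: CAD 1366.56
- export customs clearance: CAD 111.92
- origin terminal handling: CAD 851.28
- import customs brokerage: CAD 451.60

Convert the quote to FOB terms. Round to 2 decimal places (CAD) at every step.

Not relevant to the conversion: brokerage — on the buyer under both terms; not part of either seller's price.
From EXW to FOB, the seller additionally bears: inland to port, export clearance, origin terminal.
FOB price = 94435.46 + 1366.56 + 111.92 + 851.28 = 96765.22

FOB price: CAD 96765.22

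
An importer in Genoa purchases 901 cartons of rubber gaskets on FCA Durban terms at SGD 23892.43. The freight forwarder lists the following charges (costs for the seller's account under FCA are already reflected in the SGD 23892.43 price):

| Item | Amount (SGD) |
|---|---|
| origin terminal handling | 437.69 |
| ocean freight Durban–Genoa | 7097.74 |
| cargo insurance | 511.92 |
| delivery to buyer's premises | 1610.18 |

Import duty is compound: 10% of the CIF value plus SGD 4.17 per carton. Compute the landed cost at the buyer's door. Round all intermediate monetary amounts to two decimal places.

Total landed cost: SGD 40501.11

FCA: the seller delivers export-cleared goods to the carrier; the buyer bears costs from that point.
CIF value = FCA price + origin terminal + freight + insurance = 23892.43 + 437.69 + 7097.74 + 511.92 = 31939.78
Ad valorem component: 31939.78 × 10% = 3193.98
Specific component: 901 × 4.17 = 3757.17
Import duty = 3193.98 + 3757.17 = 6951.15
Buyer bears: origin terminal 437.69 + freight 7097.74 + insurance 511.92 + delivery 1610.18 + duty 6951.15 = 16608.68
Landed cost = invoice 23892.43 + 16608.68 = 40501.11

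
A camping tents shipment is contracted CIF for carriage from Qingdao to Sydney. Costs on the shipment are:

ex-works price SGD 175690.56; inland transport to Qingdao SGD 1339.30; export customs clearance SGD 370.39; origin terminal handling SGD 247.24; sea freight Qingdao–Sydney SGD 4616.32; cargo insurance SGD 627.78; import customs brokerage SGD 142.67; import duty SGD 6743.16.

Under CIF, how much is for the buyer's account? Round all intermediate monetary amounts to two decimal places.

Buyer's account: SGD 6885.83

CIF: the seller pays costs through ocean freight and marine insurance to the destination port.
Seller's account: goods 175690.56 + inland to port 1339.30 + export clearance 370.39 + origin terminal 247.24 + freight 4616.32 + insurance 627.78 = 182891.59
Buyer's account: brokerage 142.67 + duty 6743.16 = 6885.83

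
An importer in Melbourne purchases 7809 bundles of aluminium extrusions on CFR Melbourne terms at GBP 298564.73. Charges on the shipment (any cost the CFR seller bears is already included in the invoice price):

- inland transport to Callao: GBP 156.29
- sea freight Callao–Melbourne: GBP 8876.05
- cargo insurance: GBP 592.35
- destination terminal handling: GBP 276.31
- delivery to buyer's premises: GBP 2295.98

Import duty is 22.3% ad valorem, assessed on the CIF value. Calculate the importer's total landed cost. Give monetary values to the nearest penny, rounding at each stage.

CFR: the seller pays costs through ocean freight to the destination port, but not insurance.
Already in the invoice (seller's account under CFR): inland to port, freight — exclude.
CIF value = CFR price + insurance = 298564.73 + 592.35 = 299157.08
Import duty = 299157.08 × 22.3% = 66712.03
Buyer bears: insurance 592.35 + destination terminal 276.31 + delivery 2295.98 + duty 66712.03 = 69876.67
Landed cost = invoice 298564.73 + 69876.67 = 368441.40

Total landed cost: GBP 368441.40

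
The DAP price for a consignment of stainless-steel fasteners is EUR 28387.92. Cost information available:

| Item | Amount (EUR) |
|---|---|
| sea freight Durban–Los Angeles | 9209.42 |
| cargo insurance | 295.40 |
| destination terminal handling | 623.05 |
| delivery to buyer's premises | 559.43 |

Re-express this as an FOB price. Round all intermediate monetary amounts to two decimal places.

FOB price: EUR 17700.62

From DAP to FOB, the seller no longer bears: freight, insurance, destination terminal, delivery.
FOB price = 28387.92 − 9209.42 − 295.40 − 623.05 − 559.43 = 17700.62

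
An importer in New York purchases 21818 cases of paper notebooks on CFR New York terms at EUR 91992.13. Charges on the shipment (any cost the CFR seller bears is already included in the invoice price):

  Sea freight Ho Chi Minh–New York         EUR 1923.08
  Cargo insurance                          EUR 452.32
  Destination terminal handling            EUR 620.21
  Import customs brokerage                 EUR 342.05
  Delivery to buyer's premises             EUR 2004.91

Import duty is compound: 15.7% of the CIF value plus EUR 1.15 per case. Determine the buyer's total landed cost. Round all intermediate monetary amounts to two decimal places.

CFR: the seller pays costs through ocean freight to the destination port, but not insurance.
Already in the invoice (seller's account under CFR): freight — exclude.
CIF value = CFR price + insurance = 91992.13 + 452.32 = 92444.45
Ad valorem component: 92444.45 × 15.7% = 14513.78
Specific component: 21818 × 1.15 = 25090.70
Import duty = 14513.78 + 25090.70 = 39604.48
Buyer bears: insurance 452.32 + destination terminal 620.21 + brokerage 342.05 + delivery 2004.91 + duty 39604.48 = 43023.97
Landed cost = invoice 91992.13 + 43023.97 = 135016.10

Total landed cost: EUR 135016.10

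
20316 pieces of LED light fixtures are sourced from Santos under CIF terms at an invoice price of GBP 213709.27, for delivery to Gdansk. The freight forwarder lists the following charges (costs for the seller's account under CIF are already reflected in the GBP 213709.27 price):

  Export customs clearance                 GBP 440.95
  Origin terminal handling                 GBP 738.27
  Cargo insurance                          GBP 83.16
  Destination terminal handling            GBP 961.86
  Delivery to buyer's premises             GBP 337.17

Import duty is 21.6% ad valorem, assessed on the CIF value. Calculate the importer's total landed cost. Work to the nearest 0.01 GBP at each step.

CIF: the seller pays costs through ocean freight and marine insurance to the destination port.
Already in the invoice (seller's account under CIF): export clearance, origin terminal, insurance — exclude.
The CIF price already equals the CIF value: 213709.27
Import duty = 213709.27 × 21.6% = 46161.20
Buyer bears: destination terminal 961.86 + delivery 337.17 + duty 46161.20 = 47460.23
Landed cost = invoice 213709.27 + 47460.23 = 261169.50

Total landed cost: GBP 261169.50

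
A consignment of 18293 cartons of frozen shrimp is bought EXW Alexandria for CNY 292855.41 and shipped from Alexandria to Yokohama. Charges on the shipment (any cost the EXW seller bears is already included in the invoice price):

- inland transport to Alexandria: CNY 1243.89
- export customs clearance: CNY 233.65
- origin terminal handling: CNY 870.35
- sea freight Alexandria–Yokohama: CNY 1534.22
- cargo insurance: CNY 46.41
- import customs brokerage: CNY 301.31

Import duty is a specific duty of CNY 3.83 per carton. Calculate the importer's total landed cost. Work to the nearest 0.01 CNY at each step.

EXW: the seller makes goods available at their premises; the buyer bears all onward costs.
CIF value = EXW price + inland to port + export clearance + origin terminal + freight + insurance = 292855.41 + 1243.89 + 233.65 + 870.35 + 1534.22 + 46.41 = 296783.93
Import duty = 18293 × 3.83 = 70062.19
Buyer bears: inland to port 1243.89 + export clearance 233.65 + origin terminal 870.35 + freight 1534.22 + insurance 46.41 + brokerage 301.31 + duty 70062.19 = 74292.02
Landed cost = invoice 292855.41 + 74292.02 = 367147.43

Total landed cost: CNY 367147.43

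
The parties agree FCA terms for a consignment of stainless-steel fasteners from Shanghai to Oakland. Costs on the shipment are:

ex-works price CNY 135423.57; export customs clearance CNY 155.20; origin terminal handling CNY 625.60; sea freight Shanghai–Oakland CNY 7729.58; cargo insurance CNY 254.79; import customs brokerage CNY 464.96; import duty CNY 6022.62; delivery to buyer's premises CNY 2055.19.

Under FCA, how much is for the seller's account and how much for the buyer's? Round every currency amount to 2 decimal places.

FCA: the seller delivers export-cleared goods to the carrier; the buyer bears costs from that point.
Seller's account: goods 135423.57 + export clearance 155.20 = 135578.77
Buyer's account: origin terminal 625.60 + freight 7729.58 + insurance 254.79 + brokerage 464.96 + duty 6022.62 + delivery 2055.19 = 17152.74

Seller: CNY 135578.77; buyer: CNY 17152.74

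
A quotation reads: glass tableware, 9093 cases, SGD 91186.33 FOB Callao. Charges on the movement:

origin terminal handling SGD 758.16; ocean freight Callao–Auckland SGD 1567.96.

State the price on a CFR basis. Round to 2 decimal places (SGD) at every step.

Not relevant to the conversion: origin terminal — on the seller under both FOB and CFR; already in the FOB price and stays in the CFR price.
From FOB to CFR, the seller additionally bears: freight.
CFR price = 91186.33 + 1567.96 = 92754.29

CFR price: SGD 92754.29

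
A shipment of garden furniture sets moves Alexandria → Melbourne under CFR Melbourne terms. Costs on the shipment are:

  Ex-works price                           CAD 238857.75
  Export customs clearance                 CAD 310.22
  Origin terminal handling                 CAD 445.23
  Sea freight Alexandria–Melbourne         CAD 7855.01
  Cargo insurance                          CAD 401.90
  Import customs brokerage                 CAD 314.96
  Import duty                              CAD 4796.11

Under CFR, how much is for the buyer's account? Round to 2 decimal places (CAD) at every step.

Buyer's account: CAD 5512.97

CFR: the seller pays costs through ocean freight to the destination port, but not insurance.
Seller's account: goods 238857.75 + export clearance 310.22 + origin terminal 445.23 + freight 7855.01 = 247468.21
Buyer's account: insurance 401.90 + brokerage 314.96 + duty 4796.11 = 5512.97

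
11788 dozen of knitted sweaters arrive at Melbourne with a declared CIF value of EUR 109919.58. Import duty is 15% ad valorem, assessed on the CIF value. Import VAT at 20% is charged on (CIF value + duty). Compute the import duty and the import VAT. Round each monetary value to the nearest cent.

Import duty: EUR 16487.94; import VAT: EUR 25281.50

Import duty = 109919.58 × 15% = 16487.94
VAT base = CIF + duty = 109919.58 + 16487.94 = 126407.52
Import VAT = 126407.52 × 20% = 25281.50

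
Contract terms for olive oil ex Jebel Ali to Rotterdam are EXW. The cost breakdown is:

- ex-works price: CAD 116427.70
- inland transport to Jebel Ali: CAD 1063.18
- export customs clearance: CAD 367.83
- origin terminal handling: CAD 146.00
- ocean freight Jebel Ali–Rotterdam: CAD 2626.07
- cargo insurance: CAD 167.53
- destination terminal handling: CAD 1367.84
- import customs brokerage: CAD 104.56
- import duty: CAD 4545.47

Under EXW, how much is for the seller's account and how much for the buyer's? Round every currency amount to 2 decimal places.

EXW: the seller makes goods available at their premises; the buyer bears all onward costs.
Seller's account: goods 116427.70 = 116427.70
Buyer's account: inland to port 1063.18 + export clearance 367.83 + origin terminal 146.00 + freight 2626.07 + insurance 167.53 + destination terminal 1367.84 + brokerage 104.56 + duty 4545.47 = 10388.48

Seller: CAD 116427.70; buyer: CAD 10388.48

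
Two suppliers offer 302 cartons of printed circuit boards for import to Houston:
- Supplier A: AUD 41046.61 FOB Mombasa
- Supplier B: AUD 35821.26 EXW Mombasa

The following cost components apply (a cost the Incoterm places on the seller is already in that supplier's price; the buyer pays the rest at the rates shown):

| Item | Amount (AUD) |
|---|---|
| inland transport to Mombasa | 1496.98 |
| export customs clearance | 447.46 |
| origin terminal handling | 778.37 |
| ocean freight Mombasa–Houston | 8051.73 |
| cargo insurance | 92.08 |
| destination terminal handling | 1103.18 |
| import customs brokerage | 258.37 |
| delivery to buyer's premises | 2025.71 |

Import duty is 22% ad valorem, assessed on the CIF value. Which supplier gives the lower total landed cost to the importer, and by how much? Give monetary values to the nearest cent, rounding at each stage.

Supplier A (FOB):
CIF value = FOB price + freight + insurance = 41046.61 + 8051.73 + 92.08 = 49190.42
Import duty = 49190.42 × 22% = 10821.89
Buyer bears (A): 8051.73 + 92.08 + 1103.18 + 258.37 + 2025.71 = 11531.07
Landed cost (A) = invoice 41046.61 + 11531.07 + duty 10821.89 = 63399.57
Supplier B (EXW):
CIF value = EXW price + inland to port + export clearance + origin terminal + freight + insurance = 35821.26 + 1496.98 + 447.46 + 778.37 + 8051.73 + 92.08 = 46687.88
Import duty = 46687.88 × 22% = 10271.33
Buyer bears (B): 1496.98 + 447.46 + 778.37 + 8051.73 + 92.08 + 1103.18 + 258.37 + 2025.71 = 14253.88
Landed cost (B) = invoice 35821.26 + 14253.88 + duty 10271.33 = 60346.47
Difference = |63399.57 − 60346.47| = 3053.10

Supplier B is cheaper by AUD 3053.10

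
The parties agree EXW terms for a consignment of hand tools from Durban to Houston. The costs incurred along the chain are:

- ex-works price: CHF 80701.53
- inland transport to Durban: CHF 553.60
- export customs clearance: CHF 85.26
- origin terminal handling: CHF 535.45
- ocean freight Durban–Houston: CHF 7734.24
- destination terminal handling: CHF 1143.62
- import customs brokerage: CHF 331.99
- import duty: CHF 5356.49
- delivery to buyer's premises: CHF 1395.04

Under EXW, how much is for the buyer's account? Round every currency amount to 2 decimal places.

Buyer's account: CHF 17135.69

EXW: the seller makes goods available at their premises; the buyer bears all onward costs.
Seller's account: goods 80701.53 = 80701.53
Buyer's account: inland to port 553.60 + export clearance 85.26 + origin terminal 535.45 + freight 7734.24 + destination terminal 1143.62 + brokerage 331.99 + duty 5356.49 + delivery 1395.04 = 17135.69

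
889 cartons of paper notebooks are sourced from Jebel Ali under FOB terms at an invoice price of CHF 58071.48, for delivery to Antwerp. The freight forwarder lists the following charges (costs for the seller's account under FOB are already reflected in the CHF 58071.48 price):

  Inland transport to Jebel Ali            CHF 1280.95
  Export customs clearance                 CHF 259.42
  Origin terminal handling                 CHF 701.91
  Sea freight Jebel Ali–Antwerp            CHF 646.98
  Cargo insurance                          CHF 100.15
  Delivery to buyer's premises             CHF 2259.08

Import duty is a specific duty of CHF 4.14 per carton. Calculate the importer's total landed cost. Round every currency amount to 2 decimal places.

FOB: the seller bears costs until goods are on board at the origin port; the buyer bears freight, insurance and all costs thereafter.
Already in the invoice (seller's account under FOB): inland to port, export clearance, origin terminal — exclude.
CIF value = FOB price + freight + insurance = 58071.48 + 646.98 + 100.15 = 58818.61
Import duty = 889 × 4.14 = 3680.46
Buyer bears: freight 646.98 + insurance 100.15 + delivery 2259.08 + duty 3680.46 = 6686.67
Landed cost = invoice 58071.48 + 6686.67 = 64758.15

Total landed cost: CHF 64758.15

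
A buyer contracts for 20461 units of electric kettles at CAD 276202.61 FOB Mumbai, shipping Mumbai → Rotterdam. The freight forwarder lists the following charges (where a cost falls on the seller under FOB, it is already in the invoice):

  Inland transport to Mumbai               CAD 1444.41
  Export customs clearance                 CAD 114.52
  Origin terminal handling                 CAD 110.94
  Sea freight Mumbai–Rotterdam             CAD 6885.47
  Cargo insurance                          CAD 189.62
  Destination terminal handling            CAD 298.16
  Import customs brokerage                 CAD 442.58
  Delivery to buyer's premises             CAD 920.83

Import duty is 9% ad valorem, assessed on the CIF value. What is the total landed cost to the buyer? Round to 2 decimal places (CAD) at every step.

FOB: the seller bears costs until goods are on board at the origin port; the buyer bears freight, insurance and all costs thereafter.
Already in the invoice (seller's account under FOB): inland to port, export clearance, origin terminal — exclude.
CIF value = FOB price + freight + insurance = 276202.61 + 6885.47 + 189.62 = 283277.70
Import duty = 283277.70 × 9% = 25494.99
Buyer bears: freight 6885.47 + insurance 189.62 + destination terminal 298.16 + brokerage 442.58 + delivery 920.83 + duty 25494.99 = 34231.65
Landed cost = invoice 276202.61 + 34231.65 = 310434.26

Total landed cost: CAD 310434.26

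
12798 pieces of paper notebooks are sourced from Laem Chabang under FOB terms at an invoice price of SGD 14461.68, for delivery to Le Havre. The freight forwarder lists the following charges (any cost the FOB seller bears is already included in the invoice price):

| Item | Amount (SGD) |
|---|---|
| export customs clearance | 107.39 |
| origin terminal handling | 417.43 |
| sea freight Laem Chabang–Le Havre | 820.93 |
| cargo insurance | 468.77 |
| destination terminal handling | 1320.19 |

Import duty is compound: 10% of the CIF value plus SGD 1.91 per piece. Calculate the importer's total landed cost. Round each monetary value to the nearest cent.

Total landed cost: SGD 43090.89

FOB: the seller bears costs until goods are on board at the origin port; the buyer bears freight, insurance and all costs thereafter.
Already in the invoice (seller's account under FOB): export clearance, origin terminal — exclude.
CIF value = FOB price + freight + insurance = 14461.68 + 820.93 + 468.77 = 15751.38
Ad valorem component: 15751.38 × 10% = 1575.14
Specific component: 12798 × 1.91 = 24444.18
Import duty = 1575.14 + 24444.18 = 26019.32
Buyer bears: freight 820.93 + insurance 468.77 + destination terminal 1320.19 + duty 26019.32 = 28629.21
Landed cost = invoice 14461.68 + 28629.21 = 43090.89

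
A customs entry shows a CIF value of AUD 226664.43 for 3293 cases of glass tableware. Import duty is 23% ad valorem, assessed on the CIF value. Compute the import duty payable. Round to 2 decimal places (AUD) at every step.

Import duty: AUD 52132.82

Import duty = 226664.43 × 23% = 52132.82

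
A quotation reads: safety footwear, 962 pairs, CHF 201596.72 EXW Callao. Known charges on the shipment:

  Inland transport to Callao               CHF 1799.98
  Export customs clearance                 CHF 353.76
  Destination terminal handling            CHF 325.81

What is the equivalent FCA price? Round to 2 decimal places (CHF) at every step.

Not relevant to the conversion: destination terminal — on the buyer under both terms; not part of either seller's price.
From EXW to FCA, the seller additionally bears: inland to port, export clearance.
FCA price = 201596.72 + 1799.98 + 353.76 = 203750.46

FCA price: CHF 203750.46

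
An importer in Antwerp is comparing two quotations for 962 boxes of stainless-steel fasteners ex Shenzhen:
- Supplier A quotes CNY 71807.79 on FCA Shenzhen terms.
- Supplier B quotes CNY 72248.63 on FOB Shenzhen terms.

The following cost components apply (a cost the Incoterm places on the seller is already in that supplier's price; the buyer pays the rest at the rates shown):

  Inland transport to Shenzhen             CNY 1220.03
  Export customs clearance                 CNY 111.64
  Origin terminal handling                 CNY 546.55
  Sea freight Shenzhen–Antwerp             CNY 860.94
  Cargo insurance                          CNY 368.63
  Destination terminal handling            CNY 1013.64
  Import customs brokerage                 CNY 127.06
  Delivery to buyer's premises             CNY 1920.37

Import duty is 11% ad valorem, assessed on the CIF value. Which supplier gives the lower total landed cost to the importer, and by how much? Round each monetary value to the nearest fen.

Supplier B is cheaper by CNY 117.34

Supplier A (FCA):
CIF value = FCA price + origin terminal + freight + insurance = 71807.79 + 546.55 + 860.94 + 368.63 = 73583.91
Import duty = 73583.91 × 11% = 8094.23
Buyer bears (A): 546.55 + 860.94 + 368.63 + 1013.64 + 127.06 + 1920.37 = 4837.19
Landed cost (A) = invoice 71807.79 + 4837.19 + duty 8094.23 = 84739.21
Supplier B (FOB):
CIF value = FOB price + freight + insurance = 72248.63 + 860.94 + 368.63 = 73478.20
Import duty = 73478.20 × 11% = 8082.60
Buyer bears (B): 860.94 + 368.63 + 1013.64 + 127.06 + 1920.37 = 4290.64
Landed cost (B) = invoice 72248.63 + 4290.64 + duty 8082.60 = 84621.87
Difference = |84739.21 − 84621.87| = 117.34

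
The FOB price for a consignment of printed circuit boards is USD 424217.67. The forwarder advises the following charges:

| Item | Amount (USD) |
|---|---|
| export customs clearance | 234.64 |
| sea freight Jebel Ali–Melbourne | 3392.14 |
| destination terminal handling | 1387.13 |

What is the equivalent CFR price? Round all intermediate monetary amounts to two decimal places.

Not relevant to the conversion: export clearance — on the seller under both FOB and CFR; already in the FOB price and stays in the CFR price. destination terminal — on the buyer under both terms; not part of either seller's price.
From FOB to CFR, the seller additionally bears: freight.
CFR price = 424217.67 + 3392.14 = 427609.81

CFR price: USD 427609.81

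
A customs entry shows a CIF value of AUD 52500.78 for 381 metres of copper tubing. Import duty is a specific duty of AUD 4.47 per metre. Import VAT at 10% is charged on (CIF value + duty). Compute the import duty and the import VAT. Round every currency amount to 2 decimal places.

Import duty: AUD 1703.07; import VAT: AUD 5420.39

Import duty = 381 × 4.47 = 1703.07
VAT base = CIF + duty = 52500.78 + 1703.07 = 54203.85
Import VAT = 54203.85 × 10% = 5420.39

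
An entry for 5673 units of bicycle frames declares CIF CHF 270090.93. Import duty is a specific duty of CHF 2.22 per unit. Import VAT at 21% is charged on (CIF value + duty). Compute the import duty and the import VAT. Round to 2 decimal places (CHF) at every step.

Import duty: CHF 12594.06; import VAT: CHF 59363.85

Import duty = 5673 × 2.22 = 12594.06
VAT base = CIF + duty = 270090.93 + 12594.06 = 282684.99
Import VAT = 282684.99 × 21% = 59363.85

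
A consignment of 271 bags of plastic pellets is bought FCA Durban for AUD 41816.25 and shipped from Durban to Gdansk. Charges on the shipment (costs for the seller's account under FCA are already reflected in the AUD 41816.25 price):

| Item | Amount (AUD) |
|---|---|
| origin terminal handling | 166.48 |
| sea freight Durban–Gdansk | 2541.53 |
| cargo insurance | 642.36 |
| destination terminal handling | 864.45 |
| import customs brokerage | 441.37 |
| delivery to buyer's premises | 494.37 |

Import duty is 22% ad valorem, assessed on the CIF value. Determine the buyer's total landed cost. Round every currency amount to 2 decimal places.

FCA: the seller delivers export-cleared goods to the carrier; the buyer bears costs from that point.
CIF value = FCA price + origin terminal + freight + insurance = 41816.25 + 166.48 + 2541.53 + 642.36 = 45166.62
Import duty = 45166.62 × 22% = 9936.66
Buyer bears: origin terminal 166.48 + freight 2541.53 + insurance 642.36 + destination terminal 864.45 + brokerage 441.37 + delivery 494.37 + duty 9936.66 = 15087.22
Landed cost = invoice 41816.25 + 15087.22 = 56903.47

Total landed cost: AUD 56903.47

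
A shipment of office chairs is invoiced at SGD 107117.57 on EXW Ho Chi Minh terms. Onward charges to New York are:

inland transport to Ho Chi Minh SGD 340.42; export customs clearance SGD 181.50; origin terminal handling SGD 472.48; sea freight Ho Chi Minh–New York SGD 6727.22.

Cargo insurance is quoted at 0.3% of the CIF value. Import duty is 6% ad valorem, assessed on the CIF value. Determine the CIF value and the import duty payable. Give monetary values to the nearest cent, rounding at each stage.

CIF value: SGD 115184.74; import duty: SGD 6911.08

Let C be the CIF value. C = EXW price + pre-shipment costs + freight + 0.3% × C
C − 0.3% × C = 107117.57 + 340.42 + 181.50 + 472.48 + 6727.22
0.997 × C = 114839.19
C = 114839.19 / 0.997 = 115184.74
Insurance premium = 0.3% × 115184.74 = 345.55
Import duty = 115184.74 × 6% = 6911.08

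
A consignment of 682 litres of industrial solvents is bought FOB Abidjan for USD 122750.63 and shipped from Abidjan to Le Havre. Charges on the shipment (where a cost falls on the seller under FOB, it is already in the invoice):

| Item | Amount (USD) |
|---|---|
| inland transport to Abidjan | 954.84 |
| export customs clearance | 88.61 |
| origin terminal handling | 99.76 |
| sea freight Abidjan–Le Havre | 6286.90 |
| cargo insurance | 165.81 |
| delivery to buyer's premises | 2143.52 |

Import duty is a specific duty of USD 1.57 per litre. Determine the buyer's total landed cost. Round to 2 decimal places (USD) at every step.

Total landed cost: USD 132417.60

FOB: the seller bears costs until goods are on board at the origin port; the buyer bears freight, insurance and all costs thereafter.
Already in the invoice (seller's account under FOB): inland to port, export clearance, origin terminal — exclude.
CIF value = FOB price + freight + insurance = 122750.63 + 6286.90 + 165.81 = 129203.34
Import duty = 682 × 1.57 = 1070.74
Buyer bears: freight 6286.90 + insurance 165.81 + delivery 2143.52 + duty 1070.74 = 9666.97
Landed cost = invoice 122750.63 + 9666.97 = 132417.60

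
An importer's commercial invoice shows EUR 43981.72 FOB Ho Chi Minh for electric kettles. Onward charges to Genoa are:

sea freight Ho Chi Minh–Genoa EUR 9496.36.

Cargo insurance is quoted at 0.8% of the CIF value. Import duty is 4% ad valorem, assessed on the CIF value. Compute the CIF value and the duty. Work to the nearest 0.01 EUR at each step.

Let C be the CIF value. C = FOB price + freight + 0.8% × C
C − 0.8% × C = 43981.72 + 9496.36
0.992 × C = 53478.08
C = 53478.08 / 0.992 = 53909.35
Insurance premium = 0.8% × 53909.35 = 431.27
Import duty = 53909.35 × 4% = 2156.37

CIF value: EUR 53909.35; import duty: EUR 2156.37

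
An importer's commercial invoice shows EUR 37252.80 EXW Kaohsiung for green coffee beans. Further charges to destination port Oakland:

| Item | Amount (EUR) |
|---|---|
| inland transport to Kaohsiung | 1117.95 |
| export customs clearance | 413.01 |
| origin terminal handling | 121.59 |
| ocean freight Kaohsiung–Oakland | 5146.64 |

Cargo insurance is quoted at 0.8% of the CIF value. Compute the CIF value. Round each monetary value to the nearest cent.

CIF value: EUR 44407.25

Let C be the CIF value. C = EXW price + pre-shipment costs + freight + 0.8% × C
C − 0.8% × C = 37252.80 + 1117.95 + 413.01 + 121.59 + 5146.64
0.992 × C = 44051.99
C = 44051.99 / 0.992 = 44407.25
Insurance premium = 0.8% × 44407.25 = 355.26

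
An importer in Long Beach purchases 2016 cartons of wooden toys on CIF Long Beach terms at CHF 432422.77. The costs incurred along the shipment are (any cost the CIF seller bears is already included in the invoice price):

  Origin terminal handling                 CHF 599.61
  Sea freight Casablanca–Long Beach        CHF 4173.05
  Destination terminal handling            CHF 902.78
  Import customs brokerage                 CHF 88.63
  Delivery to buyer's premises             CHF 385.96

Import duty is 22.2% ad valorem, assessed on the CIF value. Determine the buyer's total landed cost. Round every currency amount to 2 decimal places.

Total landed cost: CHF 529797.99

CIF: the seller pays costs through ocean freight and marine insurance to the destination port.
Already in the invoice (seller's account under CIF): origin terminal, freight — exclude.
The CIF price already equals the CIF value: 432422.77
Import duty = 432422.77 × 22.2% = 95997.85
Buyer bears: destination terminal 902.78 + brokerage 88.63 + delivery 385.96 + duty 95997.85 = 97375.22
Landed cost = invoice 432422.77 + 97375.22 = 529797.99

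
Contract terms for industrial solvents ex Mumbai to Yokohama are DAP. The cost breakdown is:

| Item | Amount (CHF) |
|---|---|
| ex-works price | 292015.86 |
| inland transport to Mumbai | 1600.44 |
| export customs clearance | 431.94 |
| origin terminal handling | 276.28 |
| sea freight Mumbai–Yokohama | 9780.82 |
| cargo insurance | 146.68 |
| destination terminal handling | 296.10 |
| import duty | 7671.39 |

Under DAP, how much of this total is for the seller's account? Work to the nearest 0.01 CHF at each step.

Seller's account: CHF 304548.12

DAP: the seller bears all costs to the named destination except import duty and clearance.
Seller's account: goods 292015.86 + inland to port 1600.44 + export clearance 431.94 + origin terminal 276.28 + freight 9780.82 + insurance 146.68 + destination terminal 296.10 = 304548.12
Buyer's account: duty 7671.39 = 7671.39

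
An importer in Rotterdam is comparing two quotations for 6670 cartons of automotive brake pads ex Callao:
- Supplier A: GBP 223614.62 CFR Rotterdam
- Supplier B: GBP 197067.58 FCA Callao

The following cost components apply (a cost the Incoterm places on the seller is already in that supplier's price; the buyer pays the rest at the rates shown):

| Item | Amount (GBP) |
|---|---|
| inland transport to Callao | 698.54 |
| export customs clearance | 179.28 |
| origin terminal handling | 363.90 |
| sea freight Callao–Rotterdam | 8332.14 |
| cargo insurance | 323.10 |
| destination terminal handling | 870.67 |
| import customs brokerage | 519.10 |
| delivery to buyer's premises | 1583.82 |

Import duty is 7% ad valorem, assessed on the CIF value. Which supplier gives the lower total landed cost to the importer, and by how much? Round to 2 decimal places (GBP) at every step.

Supplier A (CFR):
CIF value = CFR price + insurance = 223614.62 + 323.10 = 223937.72
Import duty = 223937.72 × 7% = 15675.64
Buyer bears (A): 323.10 + 870.67 + 519.10 + 1583.82 = 3296.69
Landed cost (A) = invoice 223614.62 + 3296.69 + duty 15675.64 = 242586.95
Supplier B (FCA):
CIF value = FCA price + origin terminal + freight + insurance = 197067.58 + 363.90 + 8332.14 + 323.10 = 206086.72
Import duty = 206086.72 × 7% = 14426.07
Buyer bears (B): 363.90 + 8332.14 + 323.10 + 870.67 + 519.10 + 1583.82 = 11992.73
Landed cost (B) = invoice 197067.58 + 11992.73 + duty 14426.07 = 223486.38
Difference = |242586.95 − 223486.38| = 19100.57

Supplier B is cheaper by GBP 19100.57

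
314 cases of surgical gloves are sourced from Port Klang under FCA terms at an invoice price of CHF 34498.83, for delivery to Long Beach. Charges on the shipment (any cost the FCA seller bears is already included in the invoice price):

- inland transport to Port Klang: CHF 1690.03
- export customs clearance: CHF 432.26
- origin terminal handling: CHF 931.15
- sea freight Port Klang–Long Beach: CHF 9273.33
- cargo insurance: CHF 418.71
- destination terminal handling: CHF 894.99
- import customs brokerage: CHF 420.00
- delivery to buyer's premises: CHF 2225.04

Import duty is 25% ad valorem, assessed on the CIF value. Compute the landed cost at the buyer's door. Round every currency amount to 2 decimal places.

FCA: the seller delivers export-cleared goods to the carrier; the buyer bears costs from that point.
Already in the invoice (seller's account under FCA): inland to port, export clearance — exclude.
CIF value = FCA price + origin terminal + freight + insurance = 34498.83 + 931.15 + 9273.33 + 418.71 = 45122.02
Import duty = 45122.02 × 25% = 11280.51
Buyer bears: origin terminal 931.15 + freight 9273.33 + insurance 418.71 + destination terminal 894.99 + brokerage 420.00 + delivery 2225.04 + duty 11280.51 = 25443.73
Landed cost = invoice 34498.83 + 25443.73 = 59942.56

Total landed cost: CHF 59942.56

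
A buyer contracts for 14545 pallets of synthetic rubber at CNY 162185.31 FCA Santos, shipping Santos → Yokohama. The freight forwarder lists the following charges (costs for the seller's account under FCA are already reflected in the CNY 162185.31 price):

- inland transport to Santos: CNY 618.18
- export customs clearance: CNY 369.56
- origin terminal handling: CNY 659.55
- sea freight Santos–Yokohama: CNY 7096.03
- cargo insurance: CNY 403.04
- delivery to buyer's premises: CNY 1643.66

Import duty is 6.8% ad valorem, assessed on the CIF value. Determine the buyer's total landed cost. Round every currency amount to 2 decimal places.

FCA: the seller delivers export-cleared goods to the carrier; the buyer bears costs from that point.
Already in the invoice (seller's account under FCA): inland to port, export clearance — exclude.
CIF value = FCA price + origin terminal + freight + insurance = 162185.31 + 659.55 + 7096.03 + 403.04 = 170343.93
Import duty = 170343.93 × 6.8% = 11583.39
Buyer bears: origin terminal 659.55 + freight 7096.03 + insurance 403.04 + delivery 1643.66 + duty 11583.39 = 21385.67
Landed cost = invoice 162185.31 + 21385.67 = 183570.98

Total landed cost: CNY 183570.98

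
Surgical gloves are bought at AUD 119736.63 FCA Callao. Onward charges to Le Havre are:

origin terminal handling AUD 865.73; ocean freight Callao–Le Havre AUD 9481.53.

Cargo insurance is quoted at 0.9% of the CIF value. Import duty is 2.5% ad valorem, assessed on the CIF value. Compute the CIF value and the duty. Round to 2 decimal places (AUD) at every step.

Let C be the CIF value. C = FCA price + pre-shipment costs + freight + 0.9% × C
C − 0.9% × C = 119736.63 + 865.73 + 9481.53
0.991 × C = 130083.89
C = 130083.89 / 0.991 = 131265.28
Insurance premium = 0.9% × 131265.28 = 1181.39
Import duty = 131265.28 × 2.5% = 3281.63

CIF value: AUD 131265.28; import duty: AUD 3281.63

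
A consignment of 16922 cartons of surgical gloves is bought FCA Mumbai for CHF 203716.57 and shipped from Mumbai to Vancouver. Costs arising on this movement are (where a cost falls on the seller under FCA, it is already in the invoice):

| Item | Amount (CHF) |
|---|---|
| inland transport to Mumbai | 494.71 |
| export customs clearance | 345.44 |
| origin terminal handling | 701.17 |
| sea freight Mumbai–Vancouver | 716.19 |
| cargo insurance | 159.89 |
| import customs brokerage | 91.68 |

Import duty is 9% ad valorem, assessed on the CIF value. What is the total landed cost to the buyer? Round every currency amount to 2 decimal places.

Total landed cost: CHF 223861.94

FCA: the seller delivers export-cleared goods to the carrier; the buyer bears costs from that point.
Already in the invoice (seller's account under FCA): inland to port, export clearance — exclude.
CIF value = FCA price + origin terminal + freight + insurance = 203716.57 + 701.17 + 716.19 + 159.89 = 205293.82
Import duty = 205293.82 × 9% = 18476.44
Buyer bears: origin terminal 701.17 + freight 716.19 + insurance 159.89 + brokerage 91.68 + duty 18476.44 = 20145.37
Landed cost = invoice 203716.57 + 20145.37 = 223861.94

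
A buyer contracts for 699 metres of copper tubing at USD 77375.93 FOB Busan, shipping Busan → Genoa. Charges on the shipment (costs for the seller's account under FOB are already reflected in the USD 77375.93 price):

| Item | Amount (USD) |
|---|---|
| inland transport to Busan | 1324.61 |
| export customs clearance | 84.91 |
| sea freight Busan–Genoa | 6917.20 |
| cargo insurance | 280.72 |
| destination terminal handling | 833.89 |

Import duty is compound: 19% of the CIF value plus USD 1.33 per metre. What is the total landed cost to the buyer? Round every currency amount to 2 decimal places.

Total landed cost: USD 102406.44

FOB: the seller bears costs until goods are on board at the origin port; the buyer bears freight, insurance and all costs thereafter.
Already in the invoice (seller's account under FOB): inland to port, export clearance — exclude.
CIF value = FOB price + freight + insurance = 77375.93 + 6917.20 + 280.72 = 84573.85
Ad valorem component: 84573.85 × 19% = 16069.03
Specific component: 699 × 1.33 = 929.67
Import duty = 16069.03 + 929.67 = 16998.70
Buyer bears: freight 6917.20 + insurance 280.72 + destination terminal 833.89 + duty 16998.70 = 25030.51
Landed cost = invoice 77375.93 + 25030.51 = 102406.44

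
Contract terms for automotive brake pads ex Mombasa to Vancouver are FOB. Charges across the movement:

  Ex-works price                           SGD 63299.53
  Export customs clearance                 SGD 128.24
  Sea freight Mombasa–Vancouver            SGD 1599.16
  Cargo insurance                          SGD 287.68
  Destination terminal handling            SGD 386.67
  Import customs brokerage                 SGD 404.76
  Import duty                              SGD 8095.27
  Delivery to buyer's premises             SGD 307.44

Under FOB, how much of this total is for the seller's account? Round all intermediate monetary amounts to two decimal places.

FOB: the seller bears costs until goods are on board at the origin port; the buyer bears freight, insurance and all costs thereafter.
Seller's account: goods 63299.53 + export clearance 128.24 = 63427.77
Buyer's account: freight 1599.16 + insurance 287.68 + destination terminal 386.67 + brokerage 404.76 + duty 8095.27 + delivery 307.44 = 11080.98

Seller's account: SGD 63427.77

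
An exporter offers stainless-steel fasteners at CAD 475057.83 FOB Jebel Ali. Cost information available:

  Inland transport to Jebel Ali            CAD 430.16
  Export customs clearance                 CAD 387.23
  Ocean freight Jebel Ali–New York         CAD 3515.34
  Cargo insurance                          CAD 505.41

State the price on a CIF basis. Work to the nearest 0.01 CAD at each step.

CIF price: CAD 479078.58

Not relevant to the conversion: inland to port, export clearance — on the seller under both FOB and CIF; already in the FOB price and stays in the CIF price.
From FOB to CIF, the seller additionally bears: freight, insurance.
CIF price = 475057.83 + 3515.34 + 505.41 = 479078.58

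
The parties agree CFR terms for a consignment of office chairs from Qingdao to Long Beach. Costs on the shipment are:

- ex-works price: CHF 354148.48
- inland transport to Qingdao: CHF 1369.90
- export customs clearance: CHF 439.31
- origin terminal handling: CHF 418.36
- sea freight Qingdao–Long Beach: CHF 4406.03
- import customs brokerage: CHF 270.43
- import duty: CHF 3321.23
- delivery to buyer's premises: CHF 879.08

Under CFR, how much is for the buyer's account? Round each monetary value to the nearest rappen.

CFR: the seller pays costs through ocean freight to the destination port, but not insurance.
Seller's account: goods 354148.48 + inland to port 1369.90 + export clearance 439.31 + origin terminal 418.36 + freight 4406.03 = 360782.08
Buyer's account: brokerage 270.43 + duty 3321.23 + delivery 879.08 = 4470.74

Buyer's account: CHF 4470.74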